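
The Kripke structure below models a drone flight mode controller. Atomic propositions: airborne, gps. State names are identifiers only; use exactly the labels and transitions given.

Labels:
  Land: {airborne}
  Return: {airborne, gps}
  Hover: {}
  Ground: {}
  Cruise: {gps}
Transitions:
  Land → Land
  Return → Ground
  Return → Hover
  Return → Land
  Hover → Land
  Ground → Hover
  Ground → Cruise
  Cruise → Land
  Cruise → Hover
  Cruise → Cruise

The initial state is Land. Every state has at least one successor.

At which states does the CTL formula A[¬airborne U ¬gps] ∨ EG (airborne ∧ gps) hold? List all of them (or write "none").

{Land, Hover, Ground}

States satisfying ¬airborne: {Hover, Ground, Cruise}.
States satisfying ¬gps: {Land, Hover, Ground}.
States satisfying A[¬airborne U ¬gps]: {Land, Hover, Ground}.
States satisfying airborne ∧ gps: {Return}.
States satisfying EG (airborne ∧ gps): ∅.
States satisfying A[¬airborne U ¬gps] ∨ EG (airborne ∧ gps): {Land, Hover, Ground}.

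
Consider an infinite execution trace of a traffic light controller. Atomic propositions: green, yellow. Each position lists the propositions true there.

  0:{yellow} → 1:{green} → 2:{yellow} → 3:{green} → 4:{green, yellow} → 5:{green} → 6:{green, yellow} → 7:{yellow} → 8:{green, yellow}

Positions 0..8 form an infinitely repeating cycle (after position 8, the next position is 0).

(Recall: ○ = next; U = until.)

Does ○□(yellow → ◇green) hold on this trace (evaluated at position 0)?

Yes

The position after 0 is 1; □(yellow → ◇green) is true there.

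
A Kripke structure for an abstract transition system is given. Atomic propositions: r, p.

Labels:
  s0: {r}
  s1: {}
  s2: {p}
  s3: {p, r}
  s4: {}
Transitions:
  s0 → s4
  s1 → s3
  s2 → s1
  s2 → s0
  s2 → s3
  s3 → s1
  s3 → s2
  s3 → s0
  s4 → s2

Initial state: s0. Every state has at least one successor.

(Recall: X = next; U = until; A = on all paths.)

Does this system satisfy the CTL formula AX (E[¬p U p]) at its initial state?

Yes

States satisfying E[¬p U p]: {s0, s1, s2, s3, s4}.
States satisfying AX (E[¬p U p]): {s0, s1, s2, s3, s4}.
s0 ∈ Sat(AX (E[¬p U p])).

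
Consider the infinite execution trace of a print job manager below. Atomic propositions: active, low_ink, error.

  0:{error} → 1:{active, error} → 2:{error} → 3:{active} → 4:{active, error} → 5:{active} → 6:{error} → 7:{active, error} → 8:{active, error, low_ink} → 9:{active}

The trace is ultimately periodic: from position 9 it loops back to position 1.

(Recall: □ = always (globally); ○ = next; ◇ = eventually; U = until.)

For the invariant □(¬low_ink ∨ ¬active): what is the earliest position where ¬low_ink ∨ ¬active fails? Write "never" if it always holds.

8

Check ¬low_ink ∨ ¬active at each position in order: 0 ✓, 1 ✓, 2 ✓, 3 ✓, 4 ✓, 5 ✓, 6 ✓, 7 ✓.
At position 8 the labels are {active, error, low_ink}, so ¬low_ink ∨ ¬active is false there. This is the first violation.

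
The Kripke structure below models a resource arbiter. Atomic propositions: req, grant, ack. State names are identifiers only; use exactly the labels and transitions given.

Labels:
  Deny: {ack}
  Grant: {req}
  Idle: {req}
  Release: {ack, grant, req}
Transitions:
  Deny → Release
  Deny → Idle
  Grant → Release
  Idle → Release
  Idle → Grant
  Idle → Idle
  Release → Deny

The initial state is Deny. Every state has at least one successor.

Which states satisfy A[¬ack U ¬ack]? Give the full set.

States satisfying ¬ack: {Grant, Idle}.
States satisfying A[¬ack U ¬ack]: {Grant, Idle}.

{Grant, Idle}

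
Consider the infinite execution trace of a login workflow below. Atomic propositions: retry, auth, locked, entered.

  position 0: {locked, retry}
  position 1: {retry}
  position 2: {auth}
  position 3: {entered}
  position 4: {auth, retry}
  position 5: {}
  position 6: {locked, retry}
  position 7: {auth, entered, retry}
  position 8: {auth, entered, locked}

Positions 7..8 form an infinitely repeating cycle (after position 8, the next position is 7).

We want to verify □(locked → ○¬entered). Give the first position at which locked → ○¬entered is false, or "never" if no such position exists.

6

Check locked → ○¬entered at each position in order: 0 ✓, 1 ✓, 2 ✓, 3 ✓, 4 ✓, 5 ✓.
At position 6 the labels are {locked, retry} and the next position 7 has {auth, entered, retry}, so locked → ○¬entered is false there. This is the first violation.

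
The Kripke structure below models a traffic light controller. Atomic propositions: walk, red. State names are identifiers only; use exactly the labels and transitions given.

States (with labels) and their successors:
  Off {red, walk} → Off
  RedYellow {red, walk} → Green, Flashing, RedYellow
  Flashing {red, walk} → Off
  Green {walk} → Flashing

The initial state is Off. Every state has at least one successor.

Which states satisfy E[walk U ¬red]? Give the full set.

{RedYellow, Green}

States satisfying walk: {Off, RedYellow, Flashing, Green}.
States satisfying ¬red: {Green}.
States satisfying E[walk U ¬red]: {RedYellow, Green}.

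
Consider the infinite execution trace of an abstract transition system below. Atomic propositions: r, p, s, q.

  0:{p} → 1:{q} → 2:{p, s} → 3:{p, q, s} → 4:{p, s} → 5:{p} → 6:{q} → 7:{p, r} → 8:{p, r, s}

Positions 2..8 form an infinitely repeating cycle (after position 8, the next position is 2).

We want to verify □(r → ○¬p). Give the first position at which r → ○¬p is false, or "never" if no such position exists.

7

Check r → ○¬p at each position in order: 0 ✓, 1 ✓, 2 ✓, 3 ✓, 4 ✓, 5 ✓, 6 ✓.
At position 7 the labels are {p, r} and the next position 8 has {p, r, s}, so r → ○¬p is false there. This is the first violation.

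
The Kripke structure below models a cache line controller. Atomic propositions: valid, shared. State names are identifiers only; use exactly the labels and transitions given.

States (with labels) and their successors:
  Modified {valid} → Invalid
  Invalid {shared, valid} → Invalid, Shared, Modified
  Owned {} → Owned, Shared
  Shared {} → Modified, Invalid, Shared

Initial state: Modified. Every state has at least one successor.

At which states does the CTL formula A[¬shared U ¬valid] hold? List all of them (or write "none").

{Owned, Shared}

States satisfying ¬shared: {Modified, Owned, Shared}.
States satisfying ¬valid: {Owned, Shared}.
States satisfying A[¬shared U ¬valid]: {Owned, Shared}.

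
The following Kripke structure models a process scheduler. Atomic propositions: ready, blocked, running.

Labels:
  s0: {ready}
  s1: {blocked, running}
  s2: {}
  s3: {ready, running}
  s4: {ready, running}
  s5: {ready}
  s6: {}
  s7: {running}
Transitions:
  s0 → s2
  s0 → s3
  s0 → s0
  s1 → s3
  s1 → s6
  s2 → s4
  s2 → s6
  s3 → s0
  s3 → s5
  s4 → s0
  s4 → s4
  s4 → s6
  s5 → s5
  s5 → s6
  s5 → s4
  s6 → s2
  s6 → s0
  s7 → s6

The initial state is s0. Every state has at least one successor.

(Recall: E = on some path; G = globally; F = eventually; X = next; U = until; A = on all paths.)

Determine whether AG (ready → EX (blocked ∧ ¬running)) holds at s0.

Does not hold

States satisfying ready → EX (blocked ∧ ¬running): {s1, s2, s6, s7}.
States satisfying AG (ready → EX (blocked ∧ ¬running)): ∅.
s0 is reachable from s0 and violates ready → EX (blocked ∧ ¬running), so AG fails at s0.
s0 ∉ Sat(AG (ready → EX (blocked ∧ ¬running))).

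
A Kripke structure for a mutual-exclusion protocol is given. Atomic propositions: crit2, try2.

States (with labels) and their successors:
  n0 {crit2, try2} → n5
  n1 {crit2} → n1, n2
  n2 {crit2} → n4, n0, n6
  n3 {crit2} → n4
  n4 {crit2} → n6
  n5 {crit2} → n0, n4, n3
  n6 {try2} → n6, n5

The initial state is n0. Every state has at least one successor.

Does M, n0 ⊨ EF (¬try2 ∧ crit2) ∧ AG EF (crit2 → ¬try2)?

States satisfying ¬try2 ∧ crit2: {n1, n2, n3, n4, n5}.
States satisfying EF (¬try2 ∧ crit2): {n0, n1, n2, n3, n4, n5, n6}.
States satisfying EF (crit2 → ¬try2): {n0, n1, n2, n3, n4, n5, n6}.
States satisfying AG EF (crit2 → ¬try2): {n0, n1, n2, n3, n4, n5, n6}.
States satisfying EF (¬try2 ∧ crit2) ∧ AG EF (crit2 → ¬try2): {n0, n1, n2, n3, n4, n5, n6}.
n0 ∈ Sat(EF (¬try2 ∧ crit2) ∧ AG EF (crit2 → ¬try2)).

Holds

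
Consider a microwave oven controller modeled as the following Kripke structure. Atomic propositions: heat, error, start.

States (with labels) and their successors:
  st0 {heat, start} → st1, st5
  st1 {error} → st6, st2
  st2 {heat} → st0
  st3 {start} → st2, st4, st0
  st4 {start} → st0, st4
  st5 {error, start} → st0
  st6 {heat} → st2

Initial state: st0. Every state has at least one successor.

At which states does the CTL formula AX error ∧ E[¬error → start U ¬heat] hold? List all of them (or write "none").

States satisfying error: {st1, st5}.
States satisfying AX error: {st0}.
States satisfying ¬error → start: {st0, st1, st3, st4, st5}.
States satisfying ¬heat: {st1, st3, st4, st5}.
States satisfying E[¬error → start U ¬heat]: {st0, st1, st3, st4, st5}.
States satisfying AX error ∧ E[¬error → start U ¬heat]: {st0}.

{st0}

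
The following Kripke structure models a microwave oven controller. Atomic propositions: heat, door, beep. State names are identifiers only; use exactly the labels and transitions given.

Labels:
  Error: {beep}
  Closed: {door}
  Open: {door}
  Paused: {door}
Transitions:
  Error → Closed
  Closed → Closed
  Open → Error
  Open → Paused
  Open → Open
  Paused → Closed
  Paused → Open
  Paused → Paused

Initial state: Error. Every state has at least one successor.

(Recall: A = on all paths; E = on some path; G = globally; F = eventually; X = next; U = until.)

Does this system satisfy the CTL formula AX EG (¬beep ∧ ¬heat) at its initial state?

Yes

States satisfying EG (¬beep ∧ ¬heat): {Closed, Open, Paused}.
States satisfying AX EG (¬beep ∧ ¬heat): {Error, Closed, Paused}.
Error ∈ Sat(AX EG (¬beep ∧ ¬heat)).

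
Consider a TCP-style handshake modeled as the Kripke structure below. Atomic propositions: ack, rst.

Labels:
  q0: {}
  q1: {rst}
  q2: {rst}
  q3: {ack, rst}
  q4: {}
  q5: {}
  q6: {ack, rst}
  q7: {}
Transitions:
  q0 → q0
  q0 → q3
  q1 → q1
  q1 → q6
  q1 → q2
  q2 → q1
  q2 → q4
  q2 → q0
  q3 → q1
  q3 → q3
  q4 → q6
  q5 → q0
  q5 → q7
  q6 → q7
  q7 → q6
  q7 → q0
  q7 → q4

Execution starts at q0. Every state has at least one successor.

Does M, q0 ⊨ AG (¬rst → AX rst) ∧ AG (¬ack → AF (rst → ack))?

Does not hold

States satisfying ¬rst → AX rst: {q1, q2, q3, q4, q6}.
States satisfying AG (¬rst → AX rst): ∅.
States satisfying ¬ack → AF (rst → ack): {q0, q3, q4, q5, q6, q7}.
States satisfying AG (¬ack → AF (rst → ack)): ∅.
States satisfying AG (¬rst → AX rst) ∧ AG (¬ack → AF (rst → ack)): ∅.
q0 ∉ Sat(AG (¬rst → AX rst) ∧ AG (¬ack → AF (rst → ack))).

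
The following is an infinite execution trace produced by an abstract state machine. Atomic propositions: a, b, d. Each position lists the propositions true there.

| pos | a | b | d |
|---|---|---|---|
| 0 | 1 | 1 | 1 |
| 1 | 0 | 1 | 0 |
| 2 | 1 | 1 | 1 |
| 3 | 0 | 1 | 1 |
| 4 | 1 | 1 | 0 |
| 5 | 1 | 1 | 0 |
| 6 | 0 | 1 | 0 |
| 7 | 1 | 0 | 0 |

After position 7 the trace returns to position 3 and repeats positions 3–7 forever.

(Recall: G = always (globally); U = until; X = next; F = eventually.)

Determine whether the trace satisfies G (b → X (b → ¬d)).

Does not hold

b → X (b → ¬d) must hold at every position from 0 onward. It fails at position 1, so G (b → X (b → ¬d)) is false.
Positions where b holds: 0, 1, 2, 3, 4, 5, 6.
Check X (b → ¬d) at each: 0→ok, 1→fails, 2→fails, 3→ok, 4→ok, 5→ok, 6→ok.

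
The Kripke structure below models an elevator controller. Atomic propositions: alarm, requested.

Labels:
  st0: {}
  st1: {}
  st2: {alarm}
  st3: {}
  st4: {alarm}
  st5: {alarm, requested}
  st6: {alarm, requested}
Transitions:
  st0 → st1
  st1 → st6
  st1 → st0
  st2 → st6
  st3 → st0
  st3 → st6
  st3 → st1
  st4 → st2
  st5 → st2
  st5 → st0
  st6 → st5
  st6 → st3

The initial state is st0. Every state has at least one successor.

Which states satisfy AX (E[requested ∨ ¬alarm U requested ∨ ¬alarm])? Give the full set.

States satisfying E[requested ∨ ¬alarm U requested ∨ ¬alarm]: {st0, st1, st3, st5, st6}.
States satisfying AX (E[requested ∨ ¬alarm U requested ∨ ¬alarm]): {st0, st1, st2, st3, st6}.

{st0, st1, st2, st3, st6}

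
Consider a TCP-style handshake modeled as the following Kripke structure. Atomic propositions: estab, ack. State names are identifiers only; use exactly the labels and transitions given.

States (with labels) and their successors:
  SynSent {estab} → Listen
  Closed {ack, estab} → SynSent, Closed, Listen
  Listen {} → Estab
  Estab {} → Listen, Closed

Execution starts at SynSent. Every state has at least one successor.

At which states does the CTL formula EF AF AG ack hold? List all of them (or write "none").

none

States satisfying AF AG ack: ∅.
States satisfying EF AF AG ack: ∅.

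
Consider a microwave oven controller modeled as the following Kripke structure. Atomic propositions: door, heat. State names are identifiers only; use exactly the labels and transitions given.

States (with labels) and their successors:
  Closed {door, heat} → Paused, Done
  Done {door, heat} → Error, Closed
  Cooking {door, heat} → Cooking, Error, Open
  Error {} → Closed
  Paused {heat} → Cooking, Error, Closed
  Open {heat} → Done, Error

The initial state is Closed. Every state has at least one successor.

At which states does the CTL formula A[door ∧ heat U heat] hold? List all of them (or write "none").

{Closed, Done, Cooking, Paused, Open}

States satisfying door ∧ heat: {Closed, Done, Cooking}.
States satisfying heat: {Closed, Done, Cooking, Paused, Open}.
States satisfying A[door ∧ heat U heat]: {Closed, Done, Cooking, Paused, Open}.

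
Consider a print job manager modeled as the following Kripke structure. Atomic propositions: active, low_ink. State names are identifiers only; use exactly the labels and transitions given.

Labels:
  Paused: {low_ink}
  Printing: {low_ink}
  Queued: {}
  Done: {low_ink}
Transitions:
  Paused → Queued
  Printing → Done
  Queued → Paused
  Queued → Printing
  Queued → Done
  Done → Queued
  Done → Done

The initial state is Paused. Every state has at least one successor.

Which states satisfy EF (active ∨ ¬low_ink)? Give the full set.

States satisfying active ∨ ¬low_ink: {Queued}.
States satisfying EF (active ∨ ¬low_ink): {Paused, Printing, Queued, Done}.

{Paused, Printing, Queued, Done}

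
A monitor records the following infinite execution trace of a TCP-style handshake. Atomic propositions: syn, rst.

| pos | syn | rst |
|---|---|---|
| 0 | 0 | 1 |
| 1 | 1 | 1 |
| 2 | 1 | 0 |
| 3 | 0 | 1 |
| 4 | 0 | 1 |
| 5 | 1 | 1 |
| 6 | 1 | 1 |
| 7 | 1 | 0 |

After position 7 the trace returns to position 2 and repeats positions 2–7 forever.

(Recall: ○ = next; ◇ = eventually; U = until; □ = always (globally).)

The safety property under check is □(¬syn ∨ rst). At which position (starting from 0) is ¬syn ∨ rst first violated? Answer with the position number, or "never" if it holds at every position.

Check ¬syn ∨ rst at each position in order: 0 ✓, 1 ✓.
At position 2 the labels are {syn}, so ¬syn ∨ rst is false there. This is the first violation.

2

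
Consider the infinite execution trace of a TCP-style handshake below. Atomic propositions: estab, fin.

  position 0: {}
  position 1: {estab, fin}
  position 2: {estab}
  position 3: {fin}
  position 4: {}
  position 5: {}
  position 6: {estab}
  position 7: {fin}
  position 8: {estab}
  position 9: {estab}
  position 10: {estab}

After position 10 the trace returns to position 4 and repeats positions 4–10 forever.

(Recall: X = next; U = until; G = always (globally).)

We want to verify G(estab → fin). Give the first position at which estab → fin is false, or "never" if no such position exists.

2

Check estab → fin at each position in order: 0 ✓, 1 ✓.
At position 2 the labels are {estab}, so estab → fin is false there. This is the first violation.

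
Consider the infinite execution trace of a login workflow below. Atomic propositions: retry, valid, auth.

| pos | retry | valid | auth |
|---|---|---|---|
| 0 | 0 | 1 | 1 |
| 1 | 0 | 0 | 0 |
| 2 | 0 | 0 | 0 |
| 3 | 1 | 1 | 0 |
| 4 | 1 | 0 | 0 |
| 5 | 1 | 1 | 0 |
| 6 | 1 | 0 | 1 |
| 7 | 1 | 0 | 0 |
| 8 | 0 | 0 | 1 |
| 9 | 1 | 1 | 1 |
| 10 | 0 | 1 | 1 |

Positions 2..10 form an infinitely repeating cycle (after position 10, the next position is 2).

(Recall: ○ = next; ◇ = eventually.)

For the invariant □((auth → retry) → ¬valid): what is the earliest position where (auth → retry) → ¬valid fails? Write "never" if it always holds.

3

Check (auth → retry) → ¬valid at each position in order: 0 ✓, 1 ✓, 2 ✓.
At position 3 the labels are {retry, valid}, so (auth → retry) → ¬valid is false there. This is the first violation.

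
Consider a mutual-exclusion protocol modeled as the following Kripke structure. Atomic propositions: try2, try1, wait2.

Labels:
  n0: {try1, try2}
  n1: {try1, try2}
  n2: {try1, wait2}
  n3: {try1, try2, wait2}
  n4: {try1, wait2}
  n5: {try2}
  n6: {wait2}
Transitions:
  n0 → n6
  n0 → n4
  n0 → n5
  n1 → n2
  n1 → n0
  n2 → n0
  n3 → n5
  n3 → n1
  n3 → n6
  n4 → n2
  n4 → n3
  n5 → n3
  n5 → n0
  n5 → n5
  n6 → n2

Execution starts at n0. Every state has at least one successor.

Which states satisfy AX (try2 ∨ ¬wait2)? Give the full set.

States satisfying try2 ∨ ¬wait2: {n0, n1, n3, n5}.
States satisfying AX (try2 ∨ ¬wait2): {n2, n5}.

{n2, n5}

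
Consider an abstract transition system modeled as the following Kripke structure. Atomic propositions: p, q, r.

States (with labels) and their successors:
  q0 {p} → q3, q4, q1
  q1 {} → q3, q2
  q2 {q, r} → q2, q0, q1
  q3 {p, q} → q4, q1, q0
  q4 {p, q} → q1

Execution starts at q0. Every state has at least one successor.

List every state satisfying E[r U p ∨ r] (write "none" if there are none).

{q0, q2, q3, q4}

States satisfying r: {q2}.
States satisfying p ∨ r: {q0, q2, q3, q4}.
States satisfying E[r U p ∨ r]: {q0, q2, q3, q4}.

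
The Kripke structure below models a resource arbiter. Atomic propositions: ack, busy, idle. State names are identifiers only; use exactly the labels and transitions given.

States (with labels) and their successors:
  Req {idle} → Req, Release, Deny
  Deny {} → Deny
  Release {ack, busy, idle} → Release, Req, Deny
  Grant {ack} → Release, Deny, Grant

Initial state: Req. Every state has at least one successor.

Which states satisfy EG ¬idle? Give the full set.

States satisfying ¬idle: {Deny, Grant}.
States satisfying EG ¬idle: {Deny, Grant}.

{Deny, Grant}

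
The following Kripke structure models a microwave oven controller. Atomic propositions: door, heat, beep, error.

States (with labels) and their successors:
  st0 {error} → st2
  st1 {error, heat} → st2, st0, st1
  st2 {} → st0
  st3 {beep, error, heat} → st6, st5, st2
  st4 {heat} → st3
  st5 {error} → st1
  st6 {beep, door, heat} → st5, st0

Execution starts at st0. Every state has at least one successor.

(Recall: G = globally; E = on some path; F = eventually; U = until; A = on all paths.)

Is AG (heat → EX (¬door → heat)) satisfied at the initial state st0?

Holds

States satisfying heat → EX (¬door → heat): {st0, st1, st2, st3, st4, st5}.
States satisfying AG (heat → EX (¬door → heat)): {st0, st1, st2, st5}.
Every state reachable from st0 satisfies heat → EX (¬door → heat).
st0 ∈ Sat(AG (heat → EX (¬door → heat))).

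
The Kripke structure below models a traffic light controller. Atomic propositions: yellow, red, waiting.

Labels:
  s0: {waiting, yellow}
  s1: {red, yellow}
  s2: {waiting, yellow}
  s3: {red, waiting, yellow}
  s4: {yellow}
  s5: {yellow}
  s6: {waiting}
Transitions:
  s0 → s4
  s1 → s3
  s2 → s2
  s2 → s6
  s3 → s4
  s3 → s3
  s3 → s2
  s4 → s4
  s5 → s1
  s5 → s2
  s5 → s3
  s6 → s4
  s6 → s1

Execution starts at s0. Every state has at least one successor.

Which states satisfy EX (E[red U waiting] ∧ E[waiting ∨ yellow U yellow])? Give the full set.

States satisfying E[red U waiting] ∧ E[waiting ∨ yellow U yellow]: {s0, s1, s2, s3, s6}.
States satisfying EX (E[red U waiting] ∧ E[waiting ∨ yellow U yellow]): {s1, s2, s3, s5, s6}.

{s1, s2, s3, s5, s6}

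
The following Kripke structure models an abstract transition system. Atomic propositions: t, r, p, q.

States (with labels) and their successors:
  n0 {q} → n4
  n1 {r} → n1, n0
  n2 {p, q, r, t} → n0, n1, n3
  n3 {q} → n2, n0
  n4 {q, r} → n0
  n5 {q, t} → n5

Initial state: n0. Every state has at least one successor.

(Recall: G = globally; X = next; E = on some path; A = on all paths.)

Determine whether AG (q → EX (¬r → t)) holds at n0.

States satisfying q → EX (¬r → t): {n0, n1, n2, n3, n5}.
States satisfying AG (q → EX (¬r → t)): {n5}.
n4 is reachable from n0 and violates q → EX (¬r → t), so AG fails at n0.
n0 ∉ Sat(AG (q → EX (¬r → t))).

No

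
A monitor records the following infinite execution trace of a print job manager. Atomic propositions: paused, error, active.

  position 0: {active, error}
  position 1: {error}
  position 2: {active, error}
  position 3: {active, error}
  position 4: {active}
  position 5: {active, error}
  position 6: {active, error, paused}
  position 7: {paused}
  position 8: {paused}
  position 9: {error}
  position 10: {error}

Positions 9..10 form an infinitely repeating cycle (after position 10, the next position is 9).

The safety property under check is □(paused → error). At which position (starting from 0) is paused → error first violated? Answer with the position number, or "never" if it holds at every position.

7

Check paused → error at each position in order: 0 ✓, 1 ✓, 2 ✓, 3 ✓, 4 ✓, 5 ✓, 6 ✓.
At position 7 the labels are {paused}, so paused → error is false there. This is the first violation.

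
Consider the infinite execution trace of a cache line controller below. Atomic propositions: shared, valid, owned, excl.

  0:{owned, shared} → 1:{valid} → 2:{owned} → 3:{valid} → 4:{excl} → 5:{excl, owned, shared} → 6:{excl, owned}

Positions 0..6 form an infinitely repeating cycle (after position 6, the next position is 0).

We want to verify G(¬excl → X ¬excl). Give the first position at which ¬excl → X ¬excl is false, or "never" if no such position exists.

3

Check ¬excl → X ¬excl at each position in order: 0 ✓, 1 ✓, 2 ✓.
At position 3 the labels are {valid} and the next position 4 has {excl}, so ¬excl → X ¬excl is false there. This is the first violation.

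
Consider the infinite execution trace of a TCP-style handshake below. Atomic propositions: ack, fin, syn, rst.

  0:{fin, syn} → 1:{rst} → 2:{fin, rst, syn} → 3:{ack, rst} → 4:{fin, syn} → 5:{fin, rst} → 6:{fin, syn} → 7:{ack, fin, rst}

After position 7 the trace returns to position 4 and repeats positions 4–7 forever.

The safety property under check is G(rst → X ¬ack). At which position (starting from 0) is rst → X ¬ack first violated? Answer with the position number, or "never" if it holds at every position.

Check rst → X ¬ack at each position in order: 0 ✓, 1 ✓.
At position 2 the labels are {fin, rst, syn} and the next position 3 has {ack, rst}, so rst → X ¬ack is false there. This is the first violation.

2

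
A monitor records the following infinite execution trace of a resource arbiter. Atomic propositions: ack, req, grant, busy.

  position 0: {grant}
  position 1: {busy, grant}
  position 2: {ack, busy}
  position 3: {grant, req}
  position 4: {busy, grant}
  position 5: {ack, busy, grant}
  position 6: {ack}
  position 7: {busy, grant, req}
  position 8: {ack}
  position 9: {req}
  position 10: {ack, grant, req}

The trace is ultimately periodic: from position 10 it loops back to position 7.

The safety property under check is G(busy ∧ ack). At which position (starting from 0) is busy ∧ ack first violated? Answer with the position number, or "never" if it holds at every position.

At position 0 the labels are {grant}, so busy ∧ ack is false there. This is the first violation.

0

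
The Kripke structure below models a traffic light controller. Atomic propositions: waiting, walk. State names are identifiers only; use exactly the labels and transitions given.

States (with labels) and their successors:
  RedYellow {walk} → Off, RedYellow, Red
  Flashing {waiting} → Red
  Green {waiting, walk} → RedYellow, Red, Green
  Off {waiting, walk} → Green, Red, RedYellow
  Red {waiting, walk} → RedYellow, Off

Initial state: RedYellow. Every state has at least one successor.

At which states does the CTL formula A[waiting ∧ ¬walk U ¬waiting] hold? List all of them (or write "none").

{RedYellow}

States satisfying waiting ∧ ¬walk: {Flashing}.
States satisfying ¬waiting: {RedYellow}.
States satisfying A[waiting ∧ ¬walk U ¬waiting]: {RedYellow}.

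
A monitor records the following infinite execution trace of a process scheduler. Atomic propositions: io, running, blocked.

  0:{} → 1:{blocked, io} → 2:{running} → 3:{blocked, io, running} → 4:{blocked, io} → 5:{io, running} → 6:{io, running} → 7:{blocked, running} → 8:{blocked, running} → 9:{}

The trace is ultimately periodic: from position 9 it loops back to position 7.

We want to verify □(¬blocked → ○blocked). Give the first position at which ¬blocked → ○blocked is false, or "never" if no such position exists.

5

Check ¬blocked → ○blocked at each position in order: 0 ✓, 1 ✓, 2 ✓, 3 ✓, 4 ✓.
At position 5 the labels are {io, running} and the next position 6 has {io, running}, so ¬blocked → ○blocked is false there. This is the first violation.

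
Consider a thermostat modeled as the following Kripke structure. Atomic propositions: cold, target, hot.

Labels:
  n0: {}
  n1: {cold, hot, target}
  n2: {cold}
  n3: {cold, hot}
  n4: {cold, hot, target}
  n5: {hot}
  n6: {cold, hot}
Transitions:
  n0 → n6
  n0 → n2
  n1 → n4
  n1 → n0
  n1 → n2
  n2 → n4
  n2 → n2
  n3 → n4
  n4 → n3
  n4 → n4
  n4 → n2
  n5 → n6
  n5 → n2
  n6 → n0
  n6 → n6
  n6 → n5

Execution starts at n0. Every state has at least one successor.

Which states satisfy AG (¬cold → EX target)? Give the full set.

States satisfying ¬cold → EX target: {n1, n2, n3, n4, n6}.
States satisfying AG (¬cold → EX target): {n2, n3, n4}.

{n2, n3, n4}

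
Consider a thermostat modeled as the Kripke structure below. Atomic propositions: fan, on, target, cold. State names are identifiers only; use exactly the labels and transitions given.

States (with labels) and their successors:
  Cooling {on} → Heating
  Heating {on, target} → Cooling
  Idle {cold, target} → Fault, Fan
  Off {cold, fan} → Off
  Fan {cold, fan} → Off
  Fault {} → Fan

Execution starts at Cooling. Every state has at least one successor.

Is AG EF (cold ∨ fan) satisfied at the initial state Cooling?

Does not hold

States satisfying EF (cold ∨ fan): {Idle, Off, Fan, Fault}.
States satisfying AG EF (cold ∨ fan): {Idle, Off, Fan, Fault}.
Cooling is reachable from Cooling and violates EF (cold ∨ fan), so AG fails at Cooling.
Cooling ∉ Sat(AG EF (cold ∨ fan)).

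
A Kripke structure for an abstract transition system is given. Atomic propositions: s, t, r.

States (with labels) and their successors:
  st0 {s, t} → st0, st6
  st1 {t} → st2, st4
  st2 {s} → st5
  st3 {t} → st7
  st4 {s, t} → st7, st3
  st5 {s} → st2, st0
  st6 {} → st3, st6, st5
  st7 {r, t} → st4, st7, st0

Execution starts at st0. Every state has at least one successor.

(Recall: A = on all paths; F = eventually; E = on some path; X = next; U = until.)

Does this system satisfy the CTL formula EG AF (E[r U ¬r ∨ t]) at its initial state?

States satisfying AF (E[r U ¬r ∨ t]): {st0, st1, st2, st3, st4, st5, st6, st7}.
States satisfying EG AF (E[r U ¬r ∨ t]): {st0, st1, st2, st3, st4, st5, st6, st7}.
st0 ∈ Sat(EG AF (E[r U ¬r ∨ t])).

Holds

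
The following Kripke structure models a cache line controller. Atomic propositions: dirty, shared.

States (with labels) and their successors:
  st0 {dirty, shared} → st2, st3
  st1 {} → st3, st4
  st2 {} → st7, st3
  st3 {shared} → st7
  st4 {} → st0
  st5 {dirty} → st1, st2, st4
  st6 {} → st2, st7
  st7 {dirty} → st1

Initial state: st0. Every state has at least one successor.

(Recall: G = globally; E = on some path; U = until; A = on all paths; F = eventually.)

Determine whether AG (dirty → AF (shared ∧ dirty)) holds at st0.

States satisfying dirty → AF (shared ∧ dirty): {st0, st1, st2, st3, st4, st6}.
States satisfying AG (dirty → AF (shared ∧ dirty)): ∅.
st7 is reachable from st0 and violates dirty → AF (shared ∧ dirty), so AG fails at st0.
st0 ∉ Sat(AG (dirty → AF (shared ∧ dirty))).

Violated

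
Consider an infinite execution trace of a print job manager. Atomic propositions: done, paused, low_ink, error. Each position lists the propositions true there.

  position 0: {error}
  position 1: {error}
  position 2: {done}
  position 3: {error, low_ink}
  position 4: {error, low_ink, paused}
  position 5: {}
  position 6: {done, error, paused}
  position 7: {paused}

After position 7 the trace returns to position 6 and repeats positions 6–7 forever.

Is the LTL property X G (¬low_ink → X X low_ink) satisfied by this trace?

The position after 0 is 1; G (¬low_ink → X X low_ink) is false there.

No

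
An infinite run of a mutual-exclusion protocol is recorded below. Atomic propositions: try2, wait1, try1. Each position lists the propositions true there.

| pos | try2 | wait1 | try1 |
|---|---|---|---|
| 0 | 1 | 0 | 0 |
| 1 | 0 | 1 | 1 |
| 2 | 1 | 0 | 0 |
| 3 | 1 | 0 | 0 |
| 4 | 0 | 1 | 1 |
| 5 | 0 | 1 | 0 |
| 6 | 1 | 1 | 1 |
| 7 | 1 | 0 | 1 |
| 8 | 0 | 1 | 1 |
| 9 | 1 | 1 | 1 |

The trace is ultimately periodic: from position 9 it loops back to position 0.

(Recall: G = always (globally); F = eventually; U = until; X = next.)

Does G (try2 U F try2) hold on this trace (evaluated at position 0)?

Holds

try2 U F try2 holds at every position 0..9, and those are all positions ever visited, so G (try2 U F try2) holds.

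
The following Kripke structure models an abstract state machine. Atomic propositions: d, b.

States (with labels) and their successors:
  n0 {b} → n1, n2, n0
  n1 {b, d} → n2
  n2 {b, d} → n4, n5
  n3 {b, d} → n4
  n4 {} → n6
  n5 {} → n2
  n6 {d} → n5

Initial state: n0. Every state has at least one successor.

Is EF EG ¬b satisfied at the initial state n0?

No

States satisfying EG ¬b: ∅.
States satisfying EF EG ¬b: ∅.
No suitable path/successor from n0 witnesses the formula.
n0 ∉ Sat(EF EG ¬b).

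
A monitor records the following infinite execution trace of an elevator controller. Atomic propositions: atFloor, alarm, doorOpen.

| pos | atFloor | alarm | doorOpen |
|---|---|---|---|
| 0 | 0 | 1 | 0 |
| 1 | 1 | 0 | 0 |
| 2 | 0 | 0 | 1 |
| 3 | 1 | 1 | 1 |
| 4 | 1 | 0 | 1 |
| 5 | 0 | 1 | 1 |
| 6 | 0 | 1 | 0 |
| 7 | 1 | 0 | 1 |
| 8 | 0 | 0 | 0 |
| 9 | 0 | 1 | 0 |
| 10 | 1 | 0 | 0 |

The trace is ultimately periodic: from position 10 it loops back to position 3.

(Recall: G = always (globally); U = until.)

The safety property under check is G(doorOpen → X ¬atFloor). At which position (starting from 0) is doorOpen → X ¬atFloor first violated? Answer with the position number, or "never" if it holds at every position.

Check doorOpen → X ¬atFloor at each position in order: 0 ✓, 1 ✓.
At position 2 the labels are {doorOpen} and the next position 3 has {alarm, atFloor, doorOpen}, so doorOpen → X ¬atFloor is false there. This is the first violation.

2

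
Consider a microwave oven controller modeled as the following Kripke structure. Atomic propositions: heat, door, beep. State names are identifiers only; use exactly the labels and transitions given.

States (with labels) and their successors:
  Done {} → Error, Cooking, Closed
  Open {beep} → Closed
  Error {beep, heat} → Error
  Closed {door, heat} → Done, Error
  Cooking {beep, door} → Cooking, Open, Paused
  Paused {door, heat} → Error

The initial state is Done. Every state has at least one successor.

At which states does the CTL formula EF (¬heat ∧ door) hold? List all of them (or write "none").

States satisfying ¬heat ∧ door: {Cooking}.
States satisfying EF (¬heat ∧ door): {Done, Open, Closed, Cooking}.

{Done, Open, Closed, Cooking}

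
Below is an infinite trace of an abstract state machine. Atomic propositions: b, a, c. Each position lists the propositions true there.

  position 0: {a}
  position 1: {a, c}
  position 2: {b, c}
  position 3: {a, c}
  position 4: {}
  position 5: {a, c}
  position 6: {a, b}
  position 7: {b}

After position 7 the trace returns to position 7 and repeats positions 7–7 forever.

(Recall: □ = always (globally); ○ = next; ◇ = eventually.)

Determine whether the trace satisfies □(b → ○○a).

Violated

b → ○○a must hold at every position from 0 onward. It fails at position 2, so □(b → ○○a) is false.
Positions where b holds: 2, 6, 7.
Check ○○a at each: 2→fails, 6→fails, 7→fails.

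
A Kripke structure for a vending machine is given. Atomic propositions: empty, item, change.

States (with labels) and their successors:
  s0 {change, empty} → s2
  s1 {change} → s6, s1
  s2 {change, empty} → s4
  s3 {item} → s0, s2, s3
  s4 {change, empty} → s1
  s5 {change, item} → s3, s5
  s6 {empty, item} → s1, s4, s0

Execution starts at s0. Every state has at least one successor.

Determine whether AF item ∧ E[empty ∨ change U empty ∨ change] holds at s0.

States satisfying item: {s3, s5, s6}.
States satisfying AF item: {s3, s5, s6}.
States satisfying empty ∨ change: {s0, s1, s2, s4, s5, s6}.
States satisfying E[empty ∨ change U empty ∨ change]: {s0, s1, s2, s4, s5, s6}.
States satisfying AF item ∧ E[empty ∨ change U empty ∨ change]: {s5, s6}.
s0 ∉ Sat(AF item ∧ E[empty ∨ change U empty ∨ change]).

Does not hold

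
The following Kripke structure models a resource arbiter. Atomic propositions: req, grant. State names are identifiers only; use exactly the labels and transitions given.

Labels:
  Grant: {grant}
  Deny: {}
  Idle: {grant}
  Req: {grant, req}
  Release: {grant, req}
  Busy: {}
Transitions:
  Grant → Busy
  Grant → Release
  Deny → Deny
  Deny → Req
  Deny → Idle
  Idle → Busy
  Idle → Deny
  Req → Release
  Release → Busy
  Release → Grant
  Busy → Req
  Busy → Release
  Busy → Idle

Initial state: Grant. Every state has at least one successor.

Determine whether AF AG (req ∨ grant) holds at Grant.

States satisfying AG (req ∨ grant): ∅.
States satisfying AF AG (req ∨ grant): ∅.
There is a path from Grant along which AG (req ∨ grant) never holds.
Grant ∉ Sat(AF AG (req ∨ grant)).

No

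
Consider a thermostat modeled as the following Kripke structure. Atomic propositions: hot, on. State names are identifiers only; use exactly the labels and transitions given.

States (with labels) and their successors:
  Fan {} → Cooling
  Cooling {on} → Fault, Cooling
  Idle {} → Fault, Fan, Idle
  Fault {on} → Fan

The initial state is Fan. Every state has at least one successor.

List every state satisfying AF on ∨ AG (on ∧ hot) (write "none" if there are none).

{Fan, Cooling, Fault}

States satisfying on: {Cooling, Fault}.
States satisfying AF on: {Fan, Cooling, Fault}.
States satisfying on ∧ hot: ∅.
States satisfying AG (on ∧ hot): ∅.
States satisfying AF on ∨ AG (on ∧ hot): {Fan, Cooling, Fault}.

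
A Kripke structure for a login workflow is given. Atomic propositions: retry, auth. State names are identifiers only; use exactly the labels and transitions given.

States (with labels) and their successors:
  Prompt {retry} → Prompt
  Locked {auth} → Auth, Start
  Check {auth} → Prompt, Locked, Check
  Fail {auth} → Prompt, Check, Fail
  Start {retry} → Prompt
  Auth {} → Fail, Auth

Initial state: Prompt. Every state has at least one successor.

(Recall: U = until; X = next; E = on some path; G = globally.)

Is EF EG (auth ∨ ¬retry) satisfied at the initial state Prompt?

No

States satisfying EG (auth ∨ ¬retry): {Locked, Check, Fail, Auth}.
States satisfying EF EG (auth ∨ ¬retry): {Locked, Check, Fail, Auth}.
No suitable path/successor from Prompt witnesses the formula.
Prompt ∉ Sat(EF EG (auth ∨ ¬retry)).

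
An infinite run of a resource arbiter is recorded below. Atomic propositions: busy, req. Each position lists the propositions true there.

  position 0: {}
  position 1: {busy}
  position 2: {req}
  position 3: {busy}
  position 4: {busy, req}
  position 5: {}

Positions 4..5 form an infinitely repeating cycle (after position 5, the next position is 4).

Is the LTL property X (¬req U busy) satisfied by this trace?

Yes

The position after 0 is 1; ¬req U busy is true there.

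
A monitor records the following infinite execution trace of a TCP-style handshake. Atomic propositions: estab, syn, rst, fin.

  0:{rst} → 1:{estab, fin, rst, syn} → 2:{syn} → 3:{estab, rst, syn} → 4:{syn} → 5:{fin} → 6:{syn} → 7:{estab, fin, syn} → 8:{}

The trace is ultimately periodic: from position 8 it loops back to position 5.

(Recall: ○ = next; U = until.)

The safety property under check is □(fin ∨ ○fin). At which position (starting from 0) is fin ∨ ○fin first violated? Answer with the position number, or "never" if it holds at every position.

2

Check fin ∨ ○fin at each position in order: 0 ✓, 1 ✓.
At position 2 the labels are {syn} and the next position 3 has {estab, rst, syn}, so fin ∨ ○fin is false there. This is the first violation.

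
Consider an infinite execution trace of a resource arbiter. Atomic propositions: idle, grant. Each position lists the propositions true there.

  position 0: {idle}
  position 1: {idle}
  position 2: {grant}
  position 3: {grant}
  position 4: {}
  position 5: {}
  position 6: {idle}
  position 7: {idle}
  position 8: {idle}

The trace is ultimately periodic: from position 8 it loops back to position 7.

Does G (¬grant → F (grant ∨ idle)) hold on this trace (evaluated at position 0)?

Satisfied

¬grant → F (grant ∨ idle) holds at every position 0..8, and those are all positions ever visited, so G (¬grant → F (grant ∨ idle)) holds.
Positions where ¬grant holds: 0, 1, 4, 5, 6, 7, 8.
Check F (grant ∨ idle) at each: 0→ok, 1→ok, 4→ok, 5→ok, 6→ok, 7→ok, 8→ok.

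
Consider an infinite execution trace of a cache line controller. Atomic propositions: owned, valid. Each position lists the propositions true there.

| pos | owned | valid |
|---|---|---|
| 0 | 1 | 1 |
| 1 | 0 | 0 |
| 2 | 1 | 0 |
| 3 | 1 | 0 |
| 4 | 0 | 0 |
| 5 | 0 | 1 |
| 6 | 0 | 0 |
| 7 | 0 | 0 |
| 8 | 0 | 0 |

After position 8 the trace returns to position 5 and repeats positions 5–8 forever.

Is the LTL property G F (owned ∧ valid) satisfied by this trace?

F (owned ∧ valid) must hold at every position from 0 onward. It fails at position 1, so G F (owned ∧ valid) is false.

Does not hold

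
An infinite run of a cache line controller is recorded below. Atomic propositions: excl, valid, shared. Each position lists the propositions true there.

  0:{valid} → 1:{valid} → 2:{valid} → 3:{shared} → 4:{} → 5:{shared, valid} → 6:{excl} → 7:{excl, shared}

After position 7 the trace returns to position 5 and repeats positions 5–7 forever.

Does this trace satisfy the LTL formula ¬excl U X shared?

Satisfied

Walking from position 0: X shared first holds at position 2, and ¬excl holds at every earlier position along the way, so ¬excl U X shared holds.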